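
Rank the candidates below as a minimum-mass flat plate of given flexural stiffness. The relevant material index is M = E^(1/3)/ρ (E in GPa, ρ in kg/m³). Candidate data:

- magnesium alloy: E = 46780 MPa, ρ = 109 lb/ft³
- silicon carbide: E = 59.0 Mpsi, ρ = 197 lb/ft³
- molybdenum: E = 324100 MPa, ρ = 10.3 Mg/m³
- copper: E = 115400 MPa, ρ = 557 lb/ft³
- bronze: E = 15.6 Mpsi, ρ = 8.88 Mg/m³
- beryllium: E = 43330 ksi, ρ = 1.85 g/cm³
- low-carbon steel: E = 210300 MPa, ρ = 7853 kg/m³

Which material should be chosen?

After converting to SI:
  magnesium alloy: E = 46.78 GPa, ρ = 1746 kg/m³
  silicon carbide: E = 406.8 GPa, ρ = 3156 kg/m³
  molybdenum: E = 324.1 GPa, ρ = 10300 kg/m³
  copper: E = 115.4 GPa, ρ = 8922 kg/m³
  bronze: E = 107.6 GPa, ρ = 8880 kg/m³
  beryllium: E = 298.7 GPa, ρ = 1850 kg/m³
  low-carbon steel: E = 210.3 GPa, ρ = 7853 kg/m³
  beryllium: M = 3.61×10⁻³
  silicon carbide: M = 2.35×10⁻³
  magnesium alloy: M = 2.06×10⁻³
  low-carbon steel: M = 0.757×10⁻³
  molybdenum: M = 0.667×10⁻³
  copper: M = 0.546×10⁻³
  bronze: M = 0.536×10⁻³
Beryllium has the largest M.

beryllium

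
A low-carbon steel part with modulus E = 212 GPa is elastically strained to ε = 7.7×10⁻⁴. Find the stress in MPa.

σ = E·ε = 212000 MPa × 7.7×10⁻⁴ = 163 MPa.

163 MPa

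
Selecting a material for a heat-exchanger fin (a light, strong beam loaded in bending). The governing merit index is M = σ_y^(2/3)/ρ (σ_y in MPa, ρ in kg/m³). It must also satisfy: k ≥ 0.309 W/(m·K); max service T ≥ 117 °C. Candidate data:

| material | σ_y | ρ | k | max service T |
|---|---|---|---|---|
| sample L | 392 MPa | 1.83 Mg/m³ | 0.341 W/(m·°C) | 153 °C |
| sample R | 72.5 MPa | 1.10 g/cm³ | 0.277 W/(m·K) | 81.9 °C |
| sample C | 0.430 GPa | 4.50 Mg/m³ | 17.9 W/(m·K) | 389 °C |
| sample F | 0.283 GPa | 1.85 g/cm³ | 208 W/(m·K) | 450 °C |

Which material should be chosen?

sample L

Screen on constraints: k ≥ 0.309 W/(m·K); max service T ≥ 117 °C. Survivors: sample L, sample C, sample F.
Putting every candidate on a common basis:
  sample L: σ_y = 392.0 MPa, ρ = 1830 kg/m³
  sample C: σ_y = 430.0 MPa, ρ = 4500 kg/m³
  sample F: σ_y = 283.0 MPa, ρ = 1850 kg/m³
  sample L: M = 29.3×10⁻³
  sample F: M = 23.3×10⁻³
  sample C: M = 12.7×10⁻³
The maximum is for sample L.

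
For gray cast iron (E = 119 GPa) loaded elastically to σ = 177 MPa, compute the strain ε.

ε = σ/E = 177 / 119000 = 1.49×10⁻³.

1.49×10⁻³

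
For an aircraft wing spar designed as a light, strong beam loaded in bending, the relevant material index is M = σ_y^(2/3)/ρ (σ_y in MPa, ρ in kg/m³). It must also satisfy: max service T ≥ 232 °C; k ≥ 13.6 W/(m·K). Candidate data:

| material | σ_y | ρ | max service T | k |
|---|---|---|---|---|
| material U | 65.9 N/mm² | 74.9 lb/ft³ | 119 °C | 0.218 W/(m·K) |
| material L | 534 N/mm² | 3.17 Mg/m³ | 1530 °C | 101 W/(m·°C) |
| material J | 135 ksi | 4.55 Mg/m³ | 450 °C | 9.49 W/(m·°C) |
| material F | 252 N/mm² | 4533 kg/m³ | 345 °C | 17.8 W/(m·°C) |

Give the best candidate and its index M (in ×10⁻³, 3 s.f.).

material L, M = 20.8×10⁻³

Screen on constraints: max service T ≥ 232 °C; k ≥ 13.6 W/(m·K). Survivors: material L, material F.
In SI units:
  material L: σ_y = 534.0 MPa, ρ = 3170 kg/m³
  material F: σ_y = 252.0 MPa, ρ = 4533 kg/m³
  material L: M = 20.8×10⁻³
  material F: M = 8.80×10⁻³
Material L has the largest M.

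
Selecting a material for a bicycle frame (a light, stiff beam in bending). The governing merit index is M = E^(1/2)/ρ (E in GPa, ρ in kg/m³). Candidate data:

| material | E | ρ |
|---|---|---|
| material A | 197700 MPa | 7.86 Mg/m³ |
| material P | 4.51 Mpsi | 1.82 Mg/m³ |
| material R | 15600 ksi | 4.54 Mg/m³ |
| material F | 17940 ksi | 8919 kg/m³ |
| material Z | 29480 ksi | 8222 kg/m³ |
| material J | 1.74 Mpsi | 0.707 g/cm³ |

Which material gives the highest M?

In SI units:
  material A: E = 197.7 GPa, ρ = 7860 kg/m³
  material P: E = 31.10 GPa, ρ = 1820 kg/m³
  material R: E = 107.6 GPa, ρ = 4540 kg/m³
  material F: E = 123.7 GPa, ρ = 8919 kg/m³
  material Z: E = 203.3 GPa, ρ = 8222 kg/m³
  material J: E = 12.00 GPa, ρ = 707.0 kg/m³
  material J: M = 4.90×10⁻³
  material P: M = 3.06×10⁻³
  material R: M = 2.28×10⁻³
  material A: M = 1.79×10⁻³
  material Z: M = 1.73×10⁻³
  material F: M = 1.25×10⁻³
Material J has the largest M.

material J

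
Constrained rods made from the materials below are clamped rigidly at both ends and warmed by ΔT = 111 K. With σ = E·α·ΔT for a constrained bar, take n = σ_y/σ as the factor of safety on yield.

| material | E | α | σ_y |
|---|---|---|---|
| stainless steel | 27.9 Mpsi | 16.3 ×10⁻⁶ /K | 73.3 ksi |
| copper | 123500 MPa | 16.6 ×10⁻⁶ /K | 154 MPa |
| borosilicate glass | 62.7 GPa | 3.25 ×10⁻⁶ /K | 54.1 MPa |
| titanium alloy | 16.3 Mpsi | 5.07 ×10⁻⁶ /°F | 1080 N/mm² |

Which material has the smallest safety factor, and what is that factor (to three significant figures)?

copper, n = 0.677

Per material, after unit conversion:
  stainless steel: E = 192.4, α = 16.3, σ_y = 505.4 → σ = 348 MPa, n = 1.45
  copper: E = 123.5, α = 16.6, σ_y = 154.0 → σ = 228 MPa, n = 0.677
  borosilicate glass: E = 62.70, α = 3.25, σ_y = 54.10 → σ = 22.6 MPa, n = 2.39
  titanium alloy: E = 112.4, α = 9.13, σ_y = 1080 → σ = 114 MPa, n = 9.49
Copper has the lowest safety factor, n = 0.677.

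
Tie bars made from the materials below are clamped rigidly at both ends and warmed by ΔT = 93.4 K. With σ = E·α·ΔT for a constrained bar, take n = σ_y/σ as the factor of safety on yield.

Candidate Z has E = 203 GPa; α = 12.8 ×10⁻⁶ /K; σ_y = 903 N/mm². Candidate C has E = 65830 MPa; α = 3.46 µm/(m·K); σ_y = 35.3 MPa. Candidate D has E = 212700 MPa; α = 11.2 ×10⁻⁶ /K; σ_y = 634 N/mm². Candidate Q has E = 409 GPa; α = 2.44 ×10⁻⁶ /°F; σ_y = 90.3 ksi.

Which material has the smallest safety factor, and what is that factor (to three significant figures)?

candidate C, n = 1.66

Per material, after unit conversion:
  candidate Z: E = 203.0, α = 12.8, σ_y = 903.0 → σ = 243 MPa, n = 3.72
  candidate C: E = 65.83, α = 3.46, σ_y = 35.30 → σ = 21.3 MPa, n = 1.66
  candidate D: E = 212.7, α = 11.2, σ_y = 634.0 → σ = 223 MPa, n = 2.85
  candidate Q: E = 409.0, α = 4.39, σ_y = 622.6 → σ = 168 MPa, n = 3.71
The minimum is candidate C at n = 1.66.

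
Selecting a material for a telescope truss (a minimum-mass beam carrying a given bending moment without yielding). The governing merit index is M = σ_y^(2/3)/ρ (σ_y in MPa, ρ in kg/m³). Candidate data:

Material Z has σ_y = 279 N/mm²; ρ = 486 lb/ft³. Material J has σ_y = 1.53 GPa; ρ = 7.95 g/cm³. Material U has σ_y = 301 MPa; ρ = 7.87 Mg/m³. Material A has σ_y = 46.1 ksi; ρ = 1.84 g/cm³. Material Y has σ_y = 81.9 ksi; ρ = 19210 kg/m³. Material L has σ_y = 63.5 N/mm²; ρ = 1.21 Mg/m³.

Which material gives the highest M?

material A

After converting to SI:
  material Z: σ_y = 279.0 MPa, ρ = 7785 kg/m³
  material J: σ_y = 1530 MPa, ρ = 7950 kg/m³
  material U: σ_y = 301.0 MPa, ρ = 7870 kg/m³
  material A: σ_y = 317.8 MPa, ρ = 1840 kg/m³
  material Y: σ_y = 564.7 MPa, ρ = 19210 kg/m³
  material L: σ_y = 63.50 MPa, ρ = 1210 kg/m³
  material A: M = 25.3×10⁻³
  material J: M = 16.7×10⁻³
  material L: M = 13.2×10⁻³
  material U: M = 5.71×10⁻³
  material Z: M = 5.48×10⁻³
  material Y: M = 3.56×10⁻³
Material A ranks first.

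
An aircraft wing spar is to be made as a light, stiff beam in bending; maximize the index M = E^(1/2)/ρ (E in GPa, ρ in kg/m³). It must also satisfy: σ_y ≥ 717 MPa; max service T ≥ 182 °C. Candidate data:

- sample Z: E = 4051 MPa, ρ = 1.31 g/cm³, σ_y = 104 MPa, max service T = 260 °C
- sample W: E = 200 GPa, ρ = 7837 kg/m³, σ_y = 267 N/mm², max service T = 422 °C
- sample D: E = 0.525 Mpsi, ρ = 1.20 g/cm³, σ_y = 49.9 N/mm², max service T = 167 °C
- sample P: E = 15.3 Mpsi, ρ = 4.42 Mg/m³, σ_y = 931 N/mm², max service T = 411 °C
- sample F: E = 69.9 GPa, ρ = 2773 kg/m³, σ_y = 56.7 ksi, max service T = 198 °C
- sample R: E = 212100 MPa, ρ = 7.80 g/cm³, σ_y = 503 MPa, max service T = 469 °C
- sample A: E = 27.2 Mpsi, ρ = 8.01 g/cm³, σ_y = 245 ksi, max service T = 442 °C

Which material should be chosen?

Screen on constraints: σ_y ≥ 717 MPa; max service T ≥ 182 °C. Survivors: sample P, sample A.
After converting to SI:
  sample P: E = 105.5 GPa, ρ = 4420 kg/m³
  sample A: E = 187.5 GPa, ρ = 8010 kg/m³
  sample P: M = 2.32×10⁻³
  sample A: M = 1.71×10⁻³
Sample P ranks first.

sample P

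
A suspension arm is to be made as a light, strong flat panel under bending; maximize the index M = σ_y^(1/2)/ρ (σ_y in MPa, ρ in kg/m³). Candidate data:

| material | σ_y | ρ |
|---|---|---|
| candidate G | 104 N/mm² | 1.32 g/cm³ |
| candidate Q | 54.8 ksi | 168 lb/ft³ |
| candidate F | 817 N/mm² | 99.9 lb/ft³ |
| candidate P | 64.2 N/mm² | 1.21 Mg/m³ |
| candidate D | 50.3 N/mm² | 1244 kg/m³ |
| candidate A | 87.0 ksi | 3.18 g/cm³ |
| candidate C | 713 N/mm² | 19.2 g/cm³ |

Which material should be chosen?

Normalizing units and computing the index:
  candidate G: σ_y = 104.0 MPa, ρ = 1320 kg/m³
  candidate Q: σ_y = 377.8 MPa, ρ = 2691 kg/m³
  candidate F: σ_y = 817.0 MPa, ρ = 1600 kg/m³
  candidate P: σ_y = 64.20 MPa, ρ = 1210 kg/m³
  candidate D: σ_y = 50.30 MPa, ρ = 1244 kg/m³
  candidate A: σ_y = 599.8 MPa, ρ = 3180 kg/m³
  candidate C: σ_y = 713.0 MPa, ρ = 19200 kg/m³
  candidate F: M = 17.9×10⁻³
  candidate G: M = 7.73×10⁻³
  candidate A: M = 7.70×10⁻³
  candidate Q: M = 7.22×10⁻³
  candidate P: M = 6.62×10⁻³
  candidate D: M = 5.70×10⁻³
  candidate C: M = 1.39×10⁻³
Candidate F ranks first.

candidate F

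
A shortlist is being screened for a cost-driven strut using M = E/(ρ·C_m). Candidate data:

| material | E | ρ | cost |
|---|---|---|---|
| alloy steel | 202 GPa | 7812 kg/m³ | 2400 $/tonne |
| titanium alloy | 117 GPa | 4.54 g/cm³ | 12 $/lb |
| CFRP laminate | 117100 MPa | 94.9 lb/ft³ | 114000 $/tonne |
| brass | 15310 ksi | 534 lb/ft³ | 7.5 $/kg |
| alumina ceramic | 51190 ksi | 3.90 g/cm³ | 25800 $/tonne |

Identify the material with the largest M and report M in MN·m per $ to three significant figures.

alloy steel, M = 10.8 MN·m per $

Putting every candidate on a common basis:
  alloy steel: E = 202.0 GPa, ρ = 7812 kg/m³, cost = 2.400 $/kg
  titanium alloy: E = 117.0 GPa, ρ = 4540 kg/m³, cost = 26.46 $/kg
  CFRP laminate: E = 117.1 GPa, ρ = 1520 kg/m³, cost = 114.0 $/kg
  brass: E = 105.6 GPa, ρ = 8554 kg/m³, cost = 7.500 $/kg
  alumina ceramic: E = 352.9 GPa, ρ = 3900 kg/m³, cost = 25.80 $/kg
  alloy steel: M = 10.8 MN·m per $
  alumina ceramic: M = 3.51 MN·m per $
  brass: M = 1.65 MN·m per $
  titanium alloy: M = 0.974 MN·m per $
  CFRP laminate: M = 0.676 MN·m per $
Alloy steel has the largest M.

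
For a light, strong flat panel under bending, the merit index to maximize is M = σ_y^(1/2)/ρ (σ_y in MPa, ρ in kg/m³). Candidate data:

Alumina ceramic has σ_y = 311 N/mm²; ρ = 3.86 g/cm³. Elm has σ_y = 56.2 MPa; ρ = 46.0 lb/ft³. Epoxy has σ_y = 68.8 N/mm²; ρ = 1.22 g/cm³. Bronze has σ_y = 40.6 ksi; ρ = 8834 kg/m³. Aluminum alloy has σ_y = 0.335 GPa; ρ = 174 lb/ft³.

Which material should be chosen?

In SI units:
  alumina ceramic: σ_y = 311.0 MPa, ρ = 3860 kg/m³
  elm: σ_y = 56.20 MPa, ρ = 736.8 kg/m³
  epoxy: σ_y = 68.80 MPa, ρ = 1220 kg/m³
  bronze: σ_y = 279.9 MPa, ρ = 8834 kg/m³
  aluminum alloy: σ_y = 335.0 MPa, ρ = 2787 kg/m³
  elm: M = 10.2×10⁻³
  epoxy: M = 6.80×10⁻³
  aluminum alloy: M = 6.57×10⁻³
  alumina ceramic: M = 4.57×10⁻³
  bronze: M = 1.89×10⁻³
Elm has the largest M.

elm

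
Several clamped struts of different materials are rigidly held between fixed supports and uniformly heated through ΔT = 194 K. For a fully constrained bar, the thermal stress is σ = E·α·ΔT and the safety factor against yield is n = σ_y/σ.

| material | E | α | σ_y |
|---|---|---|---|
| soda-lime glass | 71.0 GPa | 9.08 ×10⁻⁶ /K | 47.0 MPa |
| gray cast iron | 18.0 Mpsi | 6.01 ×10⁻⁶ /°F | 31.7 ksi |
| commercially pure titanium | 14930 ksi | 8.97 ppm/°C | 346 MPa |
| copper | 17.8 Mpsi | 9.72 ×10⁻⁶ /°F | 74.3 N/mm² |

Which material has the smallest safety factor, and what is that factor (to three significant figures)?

Converting E to GPa, α to ×10⁻⁶/K, σ_y to MPa, then σ and n for each:
  soda-lime glass: E = 71.00, α = 9.08, σ_y = 47.00 → σ = 125 MPa, n = 0.376
  gray cast iron: E = 124.1, α = 10.8, σ_y = 218.6 → σ = 260 MPa, n = 0.839
  commercially pure titanium: E = 102.9, α = 8.97, σ_y = 346.0 → σ = 179 MPa, n = 1.93
  copper: E = 122.7, α = 17.5, σ_y = 74.30 → σ = 417 MPa, n = 0.178
Copper has the lowest safety factor, n = 0.178.

copper, n = 0.178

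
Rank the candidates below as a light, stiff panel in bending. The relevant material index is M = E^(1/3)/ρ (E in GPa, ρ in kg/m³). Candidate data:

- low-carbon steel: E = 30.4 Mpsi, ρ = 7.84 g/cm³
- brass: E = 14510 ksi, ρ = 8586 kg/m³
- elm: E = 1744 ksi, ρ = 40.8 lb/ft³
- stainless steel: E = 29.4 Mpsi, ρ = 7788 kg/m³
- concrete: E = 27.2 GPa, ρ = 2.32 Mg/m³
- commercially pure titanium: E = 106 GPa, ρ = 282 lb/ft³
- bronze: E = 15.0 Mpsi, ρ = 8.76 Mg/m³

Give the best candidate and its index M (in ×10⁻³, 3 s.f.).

In SI units:
  low-carbon steel: E = 209.6 GPa, ρ = 7840 kg/m³
  brass: E = 100.0 GPa, ρ = 8586 kg/m³
  elm: E = 12.02 GPa, ρ = 653.6 kg/m³
  stainless steel: E = 202.7 GPa, ρ = 7788 kg/m³
  concrete: E = 27.20 GPa, ρ = 2320 kg/m³
  commercially pure titanium: E = 106.0 GPa, ρ = 4517 kg/m³
  bronze: E = 103.4 GPa, ρ = 8760 kg/m³
  elm: M = 3.51×10⁻³
  concrete: M = 1.30×10⁻³
  commercially pure titanium: M = 1.05×10⁻³
  low-carbon steel: M = 0.758×10⁻³
  stainless steel: M = 0.754×10⁻³
  brass: M = 0.541×10⁻³
  bronze: M = 0.536×10⁻³
Elm has the largest M.

elm, M = 3.51×10⁻³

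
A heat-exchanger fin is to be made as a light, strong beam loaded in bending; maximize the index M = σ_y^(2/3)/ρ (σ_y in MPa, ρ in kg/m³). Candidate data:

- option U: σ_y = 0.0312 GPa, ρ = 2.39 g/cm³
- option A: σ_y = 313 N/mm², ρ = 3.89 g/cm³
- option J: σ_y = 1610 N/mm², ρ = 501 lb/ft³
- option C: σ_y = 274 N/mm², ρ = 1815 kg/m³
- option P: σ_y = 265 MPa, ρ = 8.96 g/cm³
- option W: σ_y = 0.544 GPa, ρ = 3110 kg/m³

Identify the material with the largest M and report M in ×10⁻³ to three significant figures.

option C, M = 23.2×10⁻³

In SI units:
  option U: σ_y = 31.20 MPa, ρ = 2390 kg/m³
  option A: σ_y = 313.0 MPa, ρ = 3890 kg/m³
  option J: σ_y = 1610 MPa, ρ = 8025 kg/m³
  option C: σ_y = 274.0 MPa, ρ = 1815 kg/m³
  option P: σ_y = 265.0 MPa, ρ = 8960 kg/m³
  option W: σ_y = 544.0 MPa, ρ = 3110 kg/m³
  option C: M = 23.2×10⁻³
  option W: M = 21.4×10⁻³
  option J: M = 17.1×10⁻³
  option A: M = 11.9×10⁻³
  option P: M = 4.60×10⁻³
  option U: M = 4.15×10⁻³
The maximum is for option C.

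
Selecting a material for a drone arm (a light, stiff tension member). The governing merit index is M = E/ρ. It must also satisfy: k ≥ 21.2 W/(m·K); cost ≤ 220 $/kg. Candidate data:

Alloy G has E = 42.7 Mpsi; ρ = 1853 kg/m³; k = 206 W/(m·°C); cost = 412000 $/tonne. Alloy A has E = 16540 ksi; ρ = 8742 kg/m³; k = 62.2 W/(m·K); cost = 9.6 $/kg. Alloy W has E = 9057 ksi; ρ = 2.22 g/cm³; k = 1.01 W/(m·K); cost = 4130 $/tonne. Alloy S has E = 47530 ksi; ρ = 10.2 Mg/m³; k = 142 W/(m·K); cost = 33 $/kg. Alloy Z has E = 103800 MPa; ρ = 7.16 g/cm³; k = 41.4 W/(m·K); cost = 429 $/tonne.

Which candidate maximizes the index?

Screen on constraints: k ≥ 21.2 W/(m·K); cost ≤ 220 $/kg. Survivors: alloy A, alloy S, alloy Z.
Putting every candidate on a common basis:
  alloy A: E = 114.0 GPa, ρ = 8742 kg/m³
  alloy S: E = 327.7 GPa, ρ = 10200 kg/m³
  alloy Z: E = 103.8 GPa, ρ = 7160 kg/m³
  alloy S: M = 32.1 MN·m/kg
  alloy Z: M = 14.5 MN·m/kg
  alloy A: M = 13.0 MN·m/kg
Alloy S has the largest M.

alloy S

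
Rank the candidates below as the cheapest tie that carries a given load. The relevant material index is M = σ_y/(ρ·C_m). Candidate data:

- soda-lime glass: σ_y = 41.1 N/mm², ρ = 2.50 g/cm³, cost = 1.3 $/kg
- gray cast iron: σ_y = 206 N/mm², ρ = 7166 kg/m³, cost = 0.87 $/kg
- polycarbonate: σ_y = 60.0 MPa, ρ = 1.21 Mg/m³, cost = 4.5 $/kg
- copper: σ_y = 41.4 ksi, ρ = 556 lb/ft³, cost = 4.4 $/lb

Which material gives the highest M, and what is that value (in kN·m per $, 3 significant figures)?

Normalizing units and computing the index:
  soda-lime glass: σ_y = 41.10 MPa, ρ = 2500 kg/m³, cost = 1.300 $/kg
  gray cast iron: σ_y = 206.0 MPa, ρ = 7166 kg/m³, cost = 0.8700 $/kg
  polycarbonate: σ_y = 60.00 MPa, ρ = 1210 kg/m³, cost = 4.500 $/kg
  copper: σ_y = 285.4 MPa, ρ = 8906 kg/m³, cost = 9.700 $/kg
  gray cast iron: M = 33.0 kN·m per $
  soda-lime glass: M = 12.6 kN·m per $
  polycarbonate: M = 11.0 kN·m per $
  copper: M = 3.30 kN·m per $
Highest index: gray cast iron.

gray cast iron, M = 33.0 kN·m per $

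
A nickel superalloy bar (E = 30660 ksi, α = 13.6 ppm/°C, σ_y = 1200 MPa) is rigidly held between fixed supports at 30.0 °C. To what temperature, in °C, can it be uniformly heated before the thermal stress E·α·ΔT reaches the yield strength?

E = 30660 ksi = 211.4 GPa.
E·α·ΔT = 1200 MPa ⇒ ΔT = 1200 / (211.4×10³ × 13.6×10⁻⁶) = 417.4 K.
T = 30.0 + 417.4 = 447.4 °C.

447 °C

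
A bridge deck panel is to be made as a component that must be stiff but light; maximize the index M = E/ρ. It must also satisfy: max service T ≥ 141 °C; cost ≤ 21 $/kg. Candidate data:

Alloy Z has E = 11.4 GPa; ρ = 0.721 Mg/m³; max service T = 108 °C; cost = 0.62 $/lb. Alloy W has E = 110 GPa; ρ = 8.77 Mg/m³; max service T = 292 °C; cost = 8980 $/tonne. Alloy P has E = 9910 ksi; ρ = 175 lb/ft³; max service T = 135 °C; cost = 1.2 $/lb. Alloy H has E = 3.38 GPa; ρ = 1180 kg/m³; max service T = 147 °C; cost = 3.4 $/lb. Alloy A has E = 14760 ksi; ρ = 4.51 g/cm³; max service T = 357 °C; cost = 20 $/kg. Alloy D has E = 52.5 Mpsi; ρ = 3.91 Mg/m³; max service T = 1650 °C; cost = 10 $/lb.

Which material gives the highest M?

Screen on constraints: max service T ≥ 141 °C; cost ≤ 21 $/kg. Survivors: alloy W, alloy H, alloy A.
Putting every candidate on a common basis:
  alloy W: E = 110.0 GPa, ρ = 8770 kg/m³
  alloy H: E = 3.380 GPa, ρ = 1180 kg/m³
  alloy A: E = 101.8 GPa, ρ = 4510 kg/m³
  alloy A: M = 22.6 MN·m/kg
  alloy W: M = 12.5 MN·m/kg
  alloy H: M = 2.86 MN·m/kg
Highest index: alloy A.

alloy A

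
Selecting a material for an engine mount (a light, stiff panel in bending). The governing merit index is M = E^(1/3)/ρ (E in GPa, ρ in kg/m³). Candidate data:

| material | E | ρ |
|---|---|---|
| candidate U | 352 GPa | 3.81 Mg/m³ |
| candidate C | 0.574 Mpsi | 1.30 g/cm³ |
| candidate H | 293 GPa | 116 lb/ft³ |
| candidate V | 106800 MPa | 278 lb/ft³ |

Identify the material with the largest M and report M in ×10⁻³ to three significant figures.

Normalizing units and computing the index:
  candidate U: E = 352.0 GPa, ρ = 3810 kg/m³
  candidate C: E = 3.958 GPa, ρ = 1300 kg/m³
  candidate H: E = 293.0 GPa, ρ = 1858 kg/m³
  candidate V: E = 106.8 GPa, ρ = 4453 kg/m³
  candidate H: M = 3.57×10⁻³
  candidate U: M = 1.85×10⁻³
  candidate C: M = 1.22×10⁻³
  candidate V: M = 1.07×10⁻³
The maximum is for candidate H.

candidate H, M = 3.57×10⁻³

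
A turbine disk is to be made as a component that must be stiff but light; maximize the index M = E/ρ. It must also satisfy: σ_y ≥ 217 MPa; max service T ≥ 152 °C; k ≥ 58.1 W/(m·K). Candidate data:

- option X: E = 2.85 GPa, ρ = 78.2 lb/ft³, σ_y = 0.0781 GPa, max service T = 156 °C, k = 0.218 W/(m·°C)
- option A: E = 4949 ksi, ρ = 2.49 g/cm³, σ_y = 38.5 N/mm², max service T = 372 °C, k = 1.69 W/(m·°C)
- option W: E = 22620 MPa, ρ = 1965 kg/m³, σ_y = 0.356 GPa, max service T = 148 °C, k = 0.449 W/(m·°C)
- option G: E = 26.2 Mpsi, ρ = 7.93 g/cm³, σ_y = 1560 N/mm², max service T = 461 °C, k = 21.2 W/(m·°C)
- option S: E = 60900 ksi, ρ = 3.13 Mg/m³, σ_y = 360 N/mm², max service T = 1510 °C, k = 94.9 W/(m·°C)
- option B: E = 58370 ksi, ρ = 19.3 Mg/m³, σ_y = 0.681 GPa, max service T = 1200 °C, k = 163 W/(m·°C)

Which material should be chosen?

option S

Screen on constraints: σ_y ≥ 217 MPa; max service T ≥ 152 °C; k ≥ 58.1 W/(m·K). Survivors: option S, option B.
In SI units:
  option S: E = 419.9 GPa, ρ = 3130 kg/m³
  option B: E = 402.4 GPa, ρ = 19300 kg/m³
  option S: M = 134 MN·m/kg
  option B: M = 20.9 MN·m/kg
Option S ranks first.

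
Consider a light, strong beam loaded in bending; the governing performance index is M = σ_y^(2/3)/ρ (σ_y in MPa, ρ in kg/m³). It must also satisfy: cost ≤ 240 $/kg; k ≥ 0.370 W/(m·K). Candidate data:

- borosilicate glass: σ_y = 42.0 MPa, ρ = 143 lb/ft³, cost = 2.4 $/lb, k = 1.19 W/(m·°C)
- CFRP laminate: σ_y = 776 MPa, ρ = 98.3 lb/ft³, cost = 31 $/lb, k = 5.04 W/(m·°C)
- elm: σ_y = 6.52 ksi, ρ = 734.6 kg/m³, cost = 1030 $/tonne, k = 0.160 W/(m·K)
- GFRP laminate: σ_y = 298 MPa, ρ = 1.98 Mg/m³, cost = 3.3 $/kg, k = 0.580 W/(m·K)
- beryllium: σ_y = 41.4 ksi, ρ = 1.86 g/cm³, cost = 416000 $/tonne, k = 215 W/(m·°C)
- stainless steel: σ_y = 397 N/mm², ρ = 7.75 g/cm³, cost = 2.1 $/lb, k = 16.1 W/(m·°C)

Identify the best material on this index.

Screen on constraints: cost ≤ 240 $/kg; k ≥ 0.370 W/(m·K). Survivors: borosilicate glass, CFRP laminate, GFRP laminate, stainless steel.
Normalizing units and computing the index:
  borosilicate glass: σ_y = 42.00 MPa, ρ = 2291 kg/m³
  CFRP laminate: σ_y = 776.0 MPa, ρ = 1575 kg/m³
  GFRP laminate: σ_y = 298.0 MPa, ρ = 1980 kg/m³
  stainless steel: σ_y = 397.0 MPa, ρ = 7750 kg/m³
  CFRP laminate: M = 53.6×10⁻³
  GFRP laminate: M = 22.5×10⁻³
  stainless steel: M = 6.97×10⁻³
  borosilicate glass: M = 5.27×10⁻³
Highest index: CFRP laminate.

CFRP laminate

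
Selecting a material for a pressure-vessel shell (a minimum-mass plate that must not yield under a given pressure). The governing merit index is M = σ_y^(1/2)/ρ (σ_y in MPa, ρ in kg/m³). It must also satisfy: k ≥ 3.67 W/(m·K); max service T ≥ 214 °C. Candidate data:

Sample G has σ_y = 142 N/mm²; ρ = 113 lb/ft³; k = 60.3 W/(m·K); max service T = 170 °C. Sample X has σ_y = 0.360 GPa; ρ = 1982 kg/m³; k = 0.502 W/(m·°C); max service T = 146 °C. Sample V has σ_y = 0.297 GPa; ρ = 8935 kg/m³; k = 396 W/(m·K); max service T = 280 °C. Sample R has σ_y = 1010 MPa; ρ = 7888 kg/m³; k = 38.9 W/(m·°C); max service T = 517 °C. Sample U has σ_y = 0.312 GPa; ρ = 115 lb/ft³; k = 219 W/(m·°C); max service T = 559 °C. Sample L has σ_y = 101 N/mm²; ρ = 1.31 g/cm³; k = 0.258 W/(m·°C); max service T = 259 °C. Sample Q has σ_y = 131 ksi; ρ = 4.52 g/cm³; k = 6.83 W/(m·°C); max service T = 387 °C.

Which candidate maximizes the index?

sample U

Screen on constraints: k ≥ 3.67 W/(m·K); max service T ≥ 214 °C. Survivors: sample V, sample R, sample U, sample Q.
After converting to SI:
  sample V: σ_y = 297.0 MPa, ρ = 8935 kg/m³
  sample R: σ_y = 1010 MPa, ρ = 7888 kg/m³
  sample U: σ_y = 312.0 MPa, ρ = 1842 kg/m³
  sample Q: σ_y = 903.2 MPa, ρ = 4520 kg/m³
  sample U: M = 9.59×10⁻³
  sample Q: M = 6.65×10⁻³
  sample R: M = 4.03×10⁻³
  sample V: M = 1.93×10⁻³
Sample U ranks first.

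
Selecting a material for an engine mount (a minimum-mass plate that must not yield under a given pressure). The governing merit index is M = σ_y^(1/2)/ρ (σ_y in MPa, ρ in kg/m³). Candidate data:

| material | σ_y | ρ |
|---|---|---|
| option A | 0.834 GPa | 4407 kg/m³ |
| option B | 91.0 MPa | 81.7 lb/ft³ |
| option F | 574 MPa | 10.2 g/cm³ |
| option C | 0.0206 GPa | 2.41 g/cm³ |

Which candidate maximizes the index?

option B

Putting every candidate on a common basis:
  option A: σ_y = 834.0 MPa, ρ = 4407 kg/m³
  option B: σ_y = 91.00 MPa, ρ = 1309 kg/m³
  option F: σ_y = 574.0 MPa, ρ = 10200 kg/m³
  option C: σ_y = 20.60 MPa, ρ = 2410 kg/m³
  option B: M = 7.29×10⁻³
  option A: M = 6.55×10⁻³
  option F: M = 2.35×10⁻³
  option C: M = 1.88×10⁻³
Option B ranks first.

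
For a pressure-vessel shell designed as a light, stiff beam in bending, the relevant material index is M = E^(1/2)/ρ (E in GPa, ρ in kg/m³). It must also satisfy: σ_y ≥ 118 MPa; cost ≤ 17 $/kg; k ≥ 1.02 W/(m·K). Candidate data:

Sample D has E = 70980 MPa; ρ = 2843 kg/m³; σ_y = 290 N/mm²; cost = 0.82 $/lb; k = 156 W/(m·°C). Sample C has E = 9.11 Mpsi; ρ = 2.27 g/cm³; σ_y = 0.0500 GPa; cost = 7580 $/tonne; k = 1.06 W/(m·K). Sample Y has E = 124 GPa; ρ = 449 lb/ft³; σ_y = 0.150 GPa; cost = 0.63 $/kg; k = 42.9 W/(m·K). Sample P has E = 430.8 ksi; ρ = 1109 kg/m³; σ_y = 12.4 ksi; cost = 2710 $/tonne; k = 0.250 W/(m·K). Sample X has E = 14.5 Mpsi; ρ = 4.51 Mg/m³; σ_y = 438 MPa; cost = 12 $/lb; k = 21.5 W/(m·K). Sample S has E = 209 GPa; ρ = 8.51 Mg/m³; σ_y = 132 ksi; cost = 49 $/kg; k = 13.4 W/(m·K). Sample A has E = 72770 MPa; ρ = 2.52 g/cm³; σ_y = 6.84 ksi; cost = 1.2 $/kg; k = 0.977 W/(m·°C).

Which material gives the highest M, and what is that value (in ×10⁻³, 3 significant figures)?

sample D, M = 2.96×10⁻³

Screen on constraints: σ_y ≥ 118 MPa; cost ≤ 17 $/kg; k ≥ 1.02 W/(m·K). Survivors: sample D, sample Y.
In SI units:
  sample D: E = 70.98 GPa, ρ = 2843 kg/m³
  sample Y: E = 124.0 GPa, ρ = 7192 kg/m³
  sample D: M = 2.96×10⁻³
  sample Y: M = 1.55×10⁻³
The maximum is for sample D.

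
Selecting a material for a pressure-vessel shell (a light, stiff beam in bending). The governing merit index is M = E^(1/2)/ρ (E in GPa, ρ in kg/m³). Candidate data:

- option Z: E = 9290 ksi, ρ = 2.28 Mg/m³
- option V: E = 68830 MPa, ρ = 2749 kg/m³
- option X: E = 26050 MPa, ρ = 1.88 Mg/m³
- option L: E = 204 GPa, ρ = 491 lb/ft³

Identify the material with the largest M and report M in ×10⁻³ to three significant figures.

option Z, M = 3.51×10⁻³

After converting to SI:
  option Z: E = 64.05 GPa, ρ = 2280 kg/m³
  option V: E = 68.83 GPa, ρ = 2749 kg/m³
  option X: E = 26.05 GPa, ρ = 1880 kg/m³
  option L: E = 204.0 GPa, ρ = 7865 kg/m³
  option Z: M = 3.51×10⁻³
  option V: M = 3.02×10⁻³
  option X: M = 2.71×10⁻³
  option L: M = 1.82×10⁻³
Option Z ranks first.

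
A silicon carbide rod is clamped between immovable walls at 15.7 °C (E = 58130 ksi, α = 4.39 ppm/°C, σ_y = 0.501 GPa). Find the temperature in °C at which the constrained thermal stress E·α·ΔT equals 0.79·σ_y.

241 °C

E = 58130 ksi = 400.8 GPa.
σ_y = 0.501 GPa = 501.0 MPa.
E·α·ΔT = 395.8 MPa ⇒ ΔT = 395.8 / (400.8×10³ × 4.39×10⁻⁶) = 224.9 K.
T = 15.7 + 224.9 = 240.6 °C.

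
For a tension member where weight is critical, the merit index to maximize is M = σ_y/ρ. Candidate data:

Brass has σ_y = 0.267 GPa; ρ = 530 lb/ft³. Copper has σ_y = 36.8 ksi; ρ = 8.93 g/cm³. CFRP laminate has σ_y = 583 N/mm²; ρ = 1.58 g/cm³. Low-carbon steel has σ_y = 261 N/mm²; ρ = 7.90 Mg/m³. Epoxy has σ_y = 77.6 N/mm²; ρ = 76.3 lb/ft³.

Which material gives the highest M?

Convert each candidate to consistent units, then evaluate M:
  brass: σ_y = 267.0 MPa, ρ = 8490 kg/m³
  copper: σ_y = 253.7 MPa, ρ = 8930 kg/m³
  CFRP laminate: σ_y = 583.0 MPa, ρ = 1580 kg/m³
  low-carbon steel: σ_y = 261.0 MPa, ρ = 7900 kg/m³
  epoxy: σ_y = 77.60 MPa, ρ = 1222 kg/m³
  CFRP laminate: M = 369 kN·m/kg
  epoxy: M = 63.5 kN·m/kg
  low-carbon steel: M = 33.0 kN·m/kg
  brass: M = 31.4 kN·m/kg
  copper: M = 28.4 kN·m/kg
The maximum is for CFRP laminate.

CFRP laminate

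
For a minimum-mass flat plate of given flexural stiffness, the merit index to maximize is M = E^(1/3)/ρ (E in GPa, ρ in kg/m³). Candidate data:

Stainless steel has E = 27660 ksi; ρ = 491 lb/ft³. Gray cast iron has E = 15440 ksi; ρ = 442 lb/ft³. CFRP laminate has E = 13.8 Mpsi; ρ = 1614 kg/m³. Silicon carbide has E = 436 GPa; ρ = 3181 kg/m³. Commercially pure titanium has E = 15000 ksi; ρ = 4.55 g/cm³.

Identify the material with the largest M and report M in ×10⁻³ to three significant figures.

After converting to SI:
  stainless steel: E = 190.7 GPa, ρ = 7865 kg/m³
  gray cast iron: E = 106.5 GPa, ρ = 7080 kg/m³
  CFRP laminate: E = 95.15 GPa, ρ = 1614 kg/m³
  silicon carbide: E = 436.0 GPa, ρ = 3181 kg/m³
  commercially pure titanium: E = 103.4 GPa, ρ = 4550 kg/m³
  CFRP laminate: M = 2.83×10⁻³
  silicon carbide: M = 2.38×10⁻³
  commercially pure titanium: M = 1.03×10⁻³
  stainless steel: M = 0.732×10⁻³
  gray cast iron: M = 0.669×10⁻³
The maximum is for CFRP laminate.

CFRP laminate, M = 2.83×10⁻³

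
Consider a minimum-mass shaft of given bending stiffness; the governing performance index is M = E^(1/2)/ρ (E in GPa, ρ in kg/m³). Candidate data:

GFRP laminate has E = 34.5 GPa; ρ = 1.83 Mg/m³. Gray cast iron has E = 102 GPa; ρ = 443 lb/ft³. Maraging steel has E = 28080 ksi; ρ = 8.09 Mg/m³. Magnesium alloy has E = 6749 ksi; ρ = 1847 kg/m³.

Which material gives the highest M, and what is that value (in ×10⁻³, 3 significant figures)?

magnesium alloy, M = 3.69×10⁻³

Convert each candidate to consistent units, then evaluate M:
  GFRP laminate: E = 34.50 GPa, ρ = 1830 kg/m³
  gray cast iron: E = 102.0 GPa, ρ = 7096 kg/m³
  maraging steel: E = 193.6 GPa, ρ = 8090 kg/m³
  magnesium alloy: E = 46.53 GPa, ρ = 1847 kg/m³
  magnesium alloy: M = 3.69×10⁻³
  GFRP laminate: M = 3.21×10⁻³
  maraging steel: M = 1.72×10⁻³
  gray cast iron: M = 1.42×10⁻³
The maximum is for magnesium alloy.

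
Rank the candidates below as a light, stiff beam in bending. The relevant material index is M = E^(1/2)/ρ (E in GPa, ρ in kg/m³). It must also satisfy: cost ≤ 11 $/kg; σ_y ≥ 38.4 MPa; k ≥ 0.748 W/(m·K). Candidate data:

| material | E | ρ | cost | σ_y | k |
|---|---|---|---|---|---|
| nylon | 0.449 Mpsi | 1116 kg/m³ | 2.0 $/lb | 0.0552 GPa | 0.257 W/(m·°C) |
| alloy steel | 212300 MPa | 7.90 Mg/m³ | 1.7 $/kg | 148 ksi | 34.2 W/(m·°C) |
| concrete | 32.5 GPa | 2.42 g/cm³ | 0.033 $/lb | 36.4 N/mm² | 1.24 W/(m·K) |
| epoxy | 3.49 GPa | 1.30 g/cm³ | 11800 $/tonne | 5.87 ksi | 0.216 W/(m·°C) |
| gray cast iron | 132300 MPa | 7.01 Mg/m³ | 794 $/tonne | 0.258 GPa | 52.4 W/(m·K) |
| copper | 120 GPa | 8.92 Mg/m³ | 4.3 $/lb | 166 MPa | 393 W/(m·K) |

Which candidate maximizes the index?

Screen on constraints: cost ≤ 11 $/kg; σ_y ≥ 38.4 MPa; k ≥ 0.748 W/(m·K). Survivors: alloy steel, gray cast iron, copper.
In SI units:
  alloy steel: E = 212.3 GPa, ρ = 7900 kg/m³
  gray cast iron: E = 132.3 GPa, ρ = 7010 kg/m³
  copper: E = 120.0 GPa, ρ = 8920 kg/m³
  alloy steel: M = 1.84×10⁻³
  gray cast iron: M = 1.64×10⁻³
  copper: M = 1.23×10⁻³
Alloy steel has the largest M.

alloy steel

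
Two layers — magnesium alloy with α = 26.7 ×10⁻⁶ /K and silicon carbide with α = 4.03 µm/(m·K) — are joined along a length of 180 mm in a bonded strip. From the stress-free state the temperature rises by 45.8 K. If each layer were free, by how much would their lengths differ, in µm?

Δα = |26.7 − 4.03|×10⁻⁶/K = 22.7×10⁻⁶/K.
ΔL_mismatch = Δα·L·ΔT = 22.7×10⁻⁶ × 180.0 mm × 45.8 K = 187 µm.

187 µm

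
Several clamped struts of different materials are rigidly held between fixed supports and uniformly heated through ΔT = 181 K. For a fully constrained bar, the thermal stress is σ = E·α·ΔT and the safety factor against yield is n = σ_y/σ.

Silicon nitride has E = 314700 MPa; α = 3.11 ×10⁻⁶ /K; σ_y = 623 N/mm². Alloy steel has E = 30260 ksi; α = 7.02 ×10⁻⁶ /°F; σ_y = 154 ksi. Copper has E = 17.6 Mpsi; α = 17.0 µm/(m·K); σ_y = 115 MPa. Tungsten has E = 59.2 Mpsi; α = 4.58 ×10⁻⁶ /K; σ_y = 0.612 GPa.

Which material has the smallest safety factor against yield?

copper

Per material, after unit conversion:
  silicon nitride: E = 314.7, α = 3.11, σ_y = 623.0 → σ = 177 MPa, n = 3.52
  alloy steel: E = 208.6, α = 12.6, σ_y = 1062 → σ = 477 MPa, n = 2.23
  copper: E = 121.3, α = 17.0, σ_y = 115.0 → σ = 373 MPa, n = 0.308
  tungsten: E = 408.2, α = 4.58, σ_y = 612.0 → σ = 338 MPa, n = 1.81
Smallest n: copper with n = 0.308.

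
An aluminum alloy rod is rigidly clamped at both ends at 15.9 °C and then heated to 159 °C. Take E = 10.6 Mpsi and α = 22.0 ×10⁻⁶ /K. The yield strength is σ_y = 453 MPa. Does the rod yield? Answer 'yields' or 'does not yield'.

does not yield

E = 10.6 Mpsi = 73.08 GPa.
ΔT = 143.1 K. Constrained thermal stress σ = E·α·ΔT = 73.08×10³ MPa × 22.0×10⁻⁶ × 143.1 = 230 MPa (compressive).
Compare to σ_y = 453 MPa: σ < σ_y, so it does not yield.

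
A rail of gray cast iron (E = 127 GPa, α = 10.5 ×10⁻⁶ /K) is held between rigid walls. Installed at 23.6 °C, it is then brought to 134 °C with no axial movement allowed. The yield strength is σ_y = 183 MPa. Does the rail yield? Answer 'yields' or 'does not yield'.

does not yield

ΔT = 110.4 K. Constrained thermal stress σ = E·α·ΔT = 127.0×10³ MPa × 10.5×10⁻⁶ × 110.4 = 147 MPa (compressive).
Compare to σ_y = 183 MPa: σ < σ_y, so it does not yield.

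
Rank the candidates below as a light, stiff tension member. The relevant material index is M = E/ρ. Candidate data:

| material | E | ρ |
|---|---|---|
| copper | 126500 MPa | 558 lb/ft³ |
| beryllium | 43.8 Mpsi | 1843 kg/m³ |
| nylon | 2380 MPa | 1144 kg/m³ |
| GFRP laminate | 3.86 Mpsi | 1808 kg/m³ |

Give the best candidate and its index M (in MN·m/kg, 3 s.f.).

Normalizing units and computing the index:
  copper: E = 126.5 GPa, ρ = 8938 kg/m³
  beryllium: E = 302.0 GPa, ρ = 1843 kg/m³
  nylon: E = 2.380 GPa, ρ = 1144 kg/m³
  GFRP laminate: E = 26.61 GPa, ρ = 1808 kg/m³
  beryllium: M = 164 MN·m/kg
  GFRP laminate: M = 14.7 MN·m/kg
  copper: M = 14.2 MN·m/kg
  nylon: M = 2.08 MN·m/kg
Beryllium ranks first.

beryllium, M = 164 MN·m/kg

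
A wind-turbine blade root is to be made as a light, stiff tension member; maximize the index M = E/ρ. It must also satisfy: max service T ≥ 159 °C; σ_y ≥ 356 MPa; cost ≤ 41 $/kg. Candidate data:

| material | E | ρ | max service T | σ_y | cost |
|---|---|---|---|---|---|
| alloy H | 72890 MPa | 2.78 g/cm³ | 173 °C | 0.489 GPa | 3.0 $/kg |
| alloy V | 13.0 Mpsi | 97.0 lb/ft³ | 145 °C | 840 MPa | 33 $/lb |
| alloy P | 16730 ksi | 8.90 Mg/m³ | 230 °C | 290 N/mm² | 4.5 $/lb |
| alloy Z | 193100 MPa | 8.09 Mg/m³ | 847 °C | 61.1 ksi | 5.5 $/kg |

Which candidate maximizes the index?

Screen on constraints: max service T ≥ 159 °C; σ_y ≥ 356 MPa; cost ≤ 41 $/kg. Survivors: alloy H, alloy Z.
In SI units:
  alloy H: E = 72.89 GPa, ρ = 2780 kg/m³
  alloy Z: E = 193.1 GPa, ρ = 8090 kg/m³
  alloy H: M = 26.2 MN·m/kg
  alloy Z: M = 23.9 MN·m/kg
Highest index: alloy H.

alloy H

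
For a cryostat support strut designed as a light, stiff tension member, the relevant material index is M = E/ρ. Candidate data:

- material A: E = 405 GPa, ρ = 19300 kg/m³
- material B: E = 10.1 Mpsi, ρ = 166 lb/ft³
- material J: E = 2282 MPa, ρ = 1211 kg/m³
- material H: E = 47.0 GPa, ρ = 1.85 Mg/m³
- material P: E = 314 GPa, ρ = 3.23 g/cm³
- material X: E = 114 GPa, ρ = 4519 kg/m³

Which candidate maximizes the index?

Normalizing units and computing the index:
  material A: E = 405.0 GPa, ρ = 19300 kg/m³
  material B: E = 69.64 GPa, ρ = 2659 kg/m³
  material J: E = 2.282 GPa, ρ = 1211 kg/m³
  material H: E = 47.00 GPa, ρ = 1850 kg/m³
  material P: E = 314.0 GPa, ρ = 3230 kg/m³
  material X: E = 114.0 GPa, ρ = 4519 kg/m³
  material P: M = 97.2 MN·m/kg
  material B: M = 26.2 MN·m/kg
  material H: M = 25.4 MN·m/kg
  material X: M = 25.2 MN·m/kg
  material A: M = 21.0 MN·m/kg
  material J: M = 1.88 MN·m/kg
Highest index: material P.

material P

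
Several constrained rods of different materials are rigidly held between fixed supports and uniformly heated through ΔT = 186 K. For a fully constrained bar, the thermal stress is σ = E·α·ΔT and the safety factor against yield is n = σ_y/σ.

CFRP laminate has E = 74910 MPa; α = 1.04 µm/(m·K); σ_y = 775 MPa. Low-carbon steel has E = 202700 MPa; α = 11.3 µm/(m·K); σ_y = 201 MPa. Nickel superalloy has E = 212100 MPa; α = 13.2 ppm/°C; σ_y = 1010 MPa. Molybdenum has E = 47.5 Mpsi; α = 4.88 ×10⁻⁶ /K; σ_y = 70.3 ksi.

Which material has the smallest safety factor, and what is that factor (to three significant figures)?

In consistent units (E in GPa, α in ×10⁻⁶/K, σ_y in MPa):
  CFRP laminate: E = 74.91, α = 1.04, σ_y = 775.0 → σ = 14.5 MPa, n = 53.5
  low-carbon steel: E = 202.7, α = 11.3, σ_y = 201.0 → σ = 426 MPa, n = 0.472
  nickel superalloy: E = 212.1, α = 13.2, σ_y = 1010 → σ = 521 MPa, n = 1.94
  molybdenum: E = 327.5, α = 4.88, σ_y = 484.7 → σ = 297 MPa, n = 1.63
Low-carbon steel has the lowest safety factor, n = 0.472.

low-carbon steel, n = 0.472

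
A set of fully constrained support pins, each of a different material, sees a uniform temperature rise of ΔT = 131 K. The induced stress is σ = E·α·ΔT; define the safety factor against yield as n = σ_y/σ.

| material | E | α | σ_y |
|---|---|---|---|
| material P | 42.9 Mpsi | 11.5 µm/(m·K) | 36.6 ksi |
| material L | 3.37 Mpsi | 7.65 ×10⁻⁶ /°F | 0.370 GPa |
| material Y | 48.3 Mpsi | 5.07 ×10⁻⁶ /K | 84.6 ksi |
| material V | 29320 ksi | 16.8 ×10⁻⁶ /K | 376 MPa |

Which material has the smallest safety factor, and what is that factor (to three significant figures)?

Per material, after unit conversion:
  material P: E = 295.8, α = 11.5, σ_y = 252.3 → σ = 446 MPa, n = 0.566
  material L: E = 23.24, α = 13.8, σ_y = 370.0 → σ = 41.9 MPa, n = 8.83
  material Y: E = 333.0, α = 5.07, σ_y = 583.3 → σ = 221 MPa, n = 2.64
  material V: E = 202.2, α = 16.8, σ_y = 376.0 → σ = 445 MPa, n = 0.845
Smallest n: material P with n = 0.566.

material P, n = 0.566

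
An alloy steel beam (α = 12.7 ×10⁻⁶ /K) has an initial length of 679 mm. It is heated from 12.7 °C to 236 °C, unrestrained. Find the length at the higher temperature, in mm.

ΔT = 236 − 12.7 = 223.3 K.
ΔL = α·L₀·ΔT = 12.7×10⁻⁶ × 679 mm × 223.3 K = 1.93 mm.
L = L₀ + ΔL = 679 + 1.93 = 680.93 mm.

680.93 mm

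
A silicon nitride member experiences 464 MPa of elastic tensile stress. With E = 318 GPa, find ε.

ε = σ/E = 464 / 318000 = 1.46×10⁻³.

1.46×10⁻³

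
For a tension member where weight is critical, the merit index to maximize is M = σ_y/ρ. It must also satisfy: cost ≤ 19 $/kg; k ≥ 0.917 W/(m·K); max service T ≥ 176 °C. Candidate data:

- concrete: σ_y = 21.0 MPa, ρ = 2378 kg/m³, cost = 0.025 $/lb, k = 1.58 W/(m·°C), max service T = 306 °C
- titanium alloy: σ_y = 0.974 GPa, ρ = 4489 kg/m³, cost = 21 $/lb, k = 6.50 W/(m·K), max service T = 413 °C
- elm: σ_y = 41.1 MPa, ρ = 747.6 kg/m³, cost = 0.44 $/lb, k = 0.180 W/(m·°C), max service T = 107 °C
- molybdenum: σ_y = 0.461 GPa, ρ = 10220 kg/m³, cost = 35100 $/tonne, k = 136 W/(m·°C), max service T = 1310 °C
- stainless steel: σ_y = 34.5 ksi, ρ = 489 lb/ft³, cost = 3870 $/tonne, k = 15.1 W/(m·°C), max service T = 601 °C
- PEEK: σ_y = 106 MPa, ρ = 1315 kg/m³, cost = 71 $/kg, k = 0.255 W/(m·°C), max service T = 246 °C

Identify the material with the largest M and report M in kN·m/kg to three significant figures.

stainless steel, M = 30.4 kN·m/kg

Screen on constraints: cost ≤ 19 $/kg; k ≥ 0.917 W/(m·K); max service T ≥ 176 °C. Survivors: concrete, stainless steel.
In SI units:
  concrete: σ_y = 21.00 MPa, ρ = 2378 kg/m³
  stainless steel: σ_y = 237.9 MPa, ρ = 7833 kg/m³
  stainless steel: M = 30.4 kN·m/kg
  concrete: M = 8.83 kN·m/kg
Highest index: stainless steel.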